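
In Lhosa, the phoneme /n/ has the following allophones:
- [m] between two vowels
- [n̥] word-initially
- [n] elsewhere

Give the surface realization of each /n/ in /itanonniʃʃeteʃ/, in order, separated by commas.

Occurrence 1 (position 4): between two vowels → [m].
Occurrence 2 (position 6): no conditioning environment matches → elsewhere allophone [n].
Occurrence 3 (position 7): no conditioning environment matches → elsewhere allophone [n].

[m], [n], [n]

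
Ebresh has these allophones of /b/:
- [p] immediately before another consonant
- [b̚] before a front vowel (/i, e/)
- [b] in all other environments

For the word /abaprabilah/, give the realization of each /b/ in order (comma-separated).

[b], [b̚]

Occurrence 1 (position 2): no conditioning environment matches → elsewhere allophone [b].
Occurrence 2 (position 7): before a front vowel (/i, e/) → [b̚].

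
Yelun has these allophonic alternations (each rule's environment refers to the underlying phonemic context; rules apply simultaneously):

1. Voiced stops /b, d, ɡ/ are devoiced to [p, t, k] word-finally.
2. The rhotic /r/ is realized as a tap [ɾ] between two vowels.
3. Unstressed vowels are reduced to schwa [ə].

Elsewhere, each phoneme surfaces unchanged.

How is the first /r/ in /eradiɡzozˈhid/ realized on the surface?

[ɾ]

/r/ (between /e/ and /a/): between two vowels, so rule 2 applies → [ɾ].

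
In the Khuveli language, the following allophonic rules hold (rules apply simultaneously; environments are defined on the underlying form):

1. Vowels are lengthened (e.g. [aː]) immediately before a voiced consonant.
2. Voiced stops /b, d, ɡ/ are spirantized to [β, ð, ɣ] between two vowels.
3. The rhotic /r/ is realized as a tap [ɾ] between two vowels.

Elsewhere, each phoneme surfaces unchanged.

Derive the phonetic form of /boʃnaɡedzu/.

/b/ (word-initial) fails the environment for rule 2, so it stays [b].
/o/ (between /b/ and /ʃ/) fails the environment for rule 1, so it stays [o].
/a/ — between /n/ and /ɡ/, before a voiced consonant — surfaces as [aː] (rule 1).
Rule 2 applies to /ɡ/ (between /a/ and /e/: between two vowels) → [ɣ].
/e/ (between /ɡ/ and /d/): before a voiced consonant, so rule 1 applies → [eː].
/d/ (between /e/ and /z/): rule 2 targets it, but not between two vowels → unchanged [d].
/u/ (word-final): rule 1 targets it, but not before a voiced consonant → unchanged [u].

[boʃnaːɣeːdzu]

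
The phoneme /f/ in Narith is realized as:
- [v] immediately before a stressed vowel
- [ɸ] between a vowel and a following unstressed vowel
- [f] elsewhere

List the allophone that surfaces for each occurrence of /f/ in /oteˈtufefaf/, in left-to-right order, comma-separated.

Occurrence 1 (position 6): between a vowel and a following unstressed vowel → [ɸ].
Occurrence 2 (position 8): between a vowel and a following unstressed vowel → [ɸ].
Occurrence 3 (position 10): no conditioning environment matches → elsewhere allophone [f].

[ɸ], [ɸ], [f]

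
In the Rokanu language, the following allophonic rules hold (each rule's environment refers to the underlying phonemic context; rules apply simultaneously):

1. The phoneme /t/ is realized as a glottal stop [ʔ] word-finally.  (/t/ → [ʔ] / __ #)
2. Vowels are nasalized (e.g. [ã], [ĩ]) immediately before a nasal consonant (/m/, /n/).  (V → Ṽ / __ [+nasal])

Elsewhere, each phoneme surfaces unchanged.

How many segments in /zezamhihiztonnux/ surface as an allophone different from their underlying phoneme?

Segments that undergo a rule: /a/ → [ã] (rule 2); /o/ → [õ] (rule 2).
All other segments surface unchanged.

2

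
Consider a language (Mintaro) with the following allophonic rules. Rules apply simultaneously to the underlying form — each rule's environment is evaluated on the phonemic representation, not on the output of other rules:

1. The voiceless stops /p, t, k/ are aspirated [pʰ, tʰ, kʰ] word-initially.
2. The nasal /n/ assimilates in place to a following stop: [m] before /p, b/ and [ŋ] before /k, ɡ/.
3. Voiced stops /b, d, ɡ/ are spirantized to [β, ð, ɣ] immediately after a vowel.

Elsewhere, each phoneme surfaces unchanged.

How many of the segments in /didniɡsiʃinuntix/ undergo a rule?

2

Segments that undergo a rule: /d/ → [ð] (rule 3); /ɡ/ → [ɣ] (rule 3).
All other segments surface unchanged.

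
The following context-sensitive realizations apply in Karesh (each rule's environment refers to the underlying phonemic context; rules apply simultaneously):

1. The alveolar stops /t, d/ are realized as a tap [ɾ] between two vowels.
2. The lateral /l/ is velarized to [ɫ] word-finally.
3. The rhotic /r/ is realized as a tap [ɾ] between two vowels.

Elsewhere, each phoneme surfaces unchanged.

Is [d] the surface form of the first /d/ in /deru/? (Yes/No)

/d/ (word-initial): rule 1 targets it, but not between two vowels → unchanged [d].
The actual realization is [d], which matches [d].

Yes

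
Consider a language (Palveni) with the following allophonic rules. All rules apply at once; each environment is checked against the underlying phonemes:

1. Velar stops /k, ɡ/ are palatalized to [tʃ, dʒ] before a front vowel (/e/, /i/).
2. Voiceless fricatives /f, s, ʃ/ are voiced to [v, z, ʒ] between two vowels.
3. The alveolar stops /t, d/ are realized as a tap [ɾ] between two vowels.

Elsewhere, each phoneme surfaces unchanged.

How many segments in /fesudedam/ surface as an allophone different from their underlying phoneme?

Segments that undergo a rule: /s/ → [z] (rule 2); /d/ → [ɾ] (rule 3); /d/ → [ɾ] (rule 3).
All other segments surface unchanged.

3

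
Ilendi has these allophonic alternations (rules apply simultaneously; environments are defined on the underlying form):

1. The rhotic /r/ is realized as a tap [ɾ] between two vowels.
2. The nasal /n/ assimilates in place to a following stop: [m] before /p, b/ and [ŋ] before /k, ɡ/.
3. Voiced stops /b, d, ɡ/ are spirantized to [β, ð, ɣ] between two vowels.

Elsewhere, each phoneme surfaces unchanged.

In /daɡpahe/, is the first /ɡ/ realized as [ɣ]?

/ɡ/ (between /a/ and /p/) is in the target of rule 3 but the environment (between two vowels) is not met → [ɡ].
The actual realization is [ɡ], not [ɣ].

No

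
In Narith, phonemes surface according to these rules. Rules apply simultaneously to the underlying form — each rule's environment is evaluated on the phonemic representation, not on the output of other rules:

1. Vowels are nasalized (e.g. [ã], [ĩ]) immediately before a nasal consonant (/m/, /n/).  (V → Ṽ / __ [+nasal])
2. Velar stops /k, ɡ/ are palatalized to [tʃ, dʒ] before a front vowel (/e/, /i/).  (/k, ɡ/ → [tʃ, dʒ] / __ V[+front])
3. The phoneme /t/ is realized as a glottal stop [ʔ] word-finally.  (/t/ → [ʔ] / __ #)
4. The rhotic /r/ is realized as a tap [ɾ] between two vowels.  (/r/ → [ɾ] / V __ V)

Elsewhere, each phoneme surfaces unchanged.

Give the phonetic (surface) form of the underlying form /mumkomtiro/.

[mũmkõmtiɾo]

/u/ (between /m/ and /m/): before a nasal consonant, so rule 1 applies → [ũ].
/k/ — between /m/ and /o/; rule 2 does not apply here → [k].
/o/ meets the environment for rule 1 (before a nasal consonant) → [õ].
/t/ (between /m/ and /i/) fails the environment for rule 3, so it stays [t].
/i/ (between /t/ and /r/) is in the target of rule 1 but the environment (before a nasal consonant) is not met → [i].
Rule 4 applies to /r/ (between /i/ and /o/: between two vowels) → [ɾ].
/o/ (word-final): rule 1 targets it, but not before a nasal consonant → unchanged [o].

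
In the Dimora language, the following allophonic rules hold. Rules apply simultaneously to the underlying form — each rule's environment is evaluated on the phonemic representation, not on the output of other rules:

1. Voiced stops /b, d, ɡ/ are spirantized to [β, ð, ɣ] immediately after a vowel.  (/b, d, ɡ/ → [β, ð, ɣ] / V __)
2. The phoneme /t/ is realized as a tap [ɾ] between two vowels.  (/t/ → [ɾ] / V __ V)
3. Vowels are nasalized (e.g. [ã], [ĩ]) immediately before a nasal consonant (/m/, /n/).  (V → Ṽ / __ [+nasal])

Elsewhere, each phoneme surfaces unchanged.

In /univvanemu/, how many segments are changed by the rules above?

3

Segments that undergo a rule: /u/ → [ũ] (rule 3); /a/ → [ã] (rule 3); /e/ → [ẽ] (rule 3).
All other segments surface unchanged.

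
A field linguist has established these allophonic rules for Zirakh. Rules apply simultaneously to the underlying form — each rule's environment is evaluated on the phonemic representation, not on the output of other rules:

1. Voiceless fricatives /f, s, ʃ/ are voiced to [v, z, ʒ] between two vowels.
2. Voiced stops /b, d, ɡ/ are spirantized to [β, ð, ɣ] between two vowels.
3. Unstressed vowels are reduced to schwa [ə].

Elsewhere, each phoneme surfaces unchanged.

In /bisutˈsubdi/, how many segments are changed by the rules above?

Segments that undergo a rule: /i/ → [ə] (rule 3); /s/ → [z] (rule 1); /u/ → [ə] (rule 3); /i/ → [ə] (rule 3).
All other segments surface unchanged.

4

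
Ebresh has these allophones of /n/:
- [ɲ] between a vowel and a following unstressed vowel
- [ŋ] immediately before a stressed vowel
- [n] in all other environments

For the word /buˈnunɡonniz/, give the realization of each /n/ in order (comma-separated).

[ŋ], [n], [n], [n]

Occurrence 1 (position 3): immediately before a stressed vowel → [ŋ].
Occurrence 2 (position 5): no conditioning environment matches → elsewhere allophone [n].
Occurrence 3 (position 8): no conditioning environment matches → elsewhere allophone [n].
Occurrence 4 (position 9): no conditioning environment matches → elsewhere allophone [n].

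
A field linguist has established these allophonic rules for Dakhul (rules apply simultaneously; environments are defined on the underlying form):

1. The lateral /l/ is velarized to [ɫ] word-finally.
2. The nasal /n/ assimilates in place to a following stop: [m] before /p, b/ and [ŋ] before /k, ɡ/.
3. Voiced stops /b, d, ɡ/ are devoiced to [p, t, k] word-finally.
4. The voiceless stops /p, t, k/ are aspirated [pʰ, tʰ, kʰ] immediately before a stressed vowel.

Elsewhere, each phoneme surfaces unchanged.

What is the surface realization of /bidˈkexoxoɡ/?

/b/ (word-initial) fails the environment for rule 3, so it stays [b].
/i/ stays [i].
/d/ (between /i/ and /k/): rule 3 targets it, but not word-finally → unchanged [d].
/k/ meets the environment for rule 4 (immediately before a stressed vowel) → [kʰ].
/e/ stays [e].
/x/ stays [x].
/o/ (between /x/ and /x/) is unaffected → [o].
/x/ (between /o/ and /o/) is unaffected → [x].
/o/ — not in any rule's target class → [o].
Rule 3 applies to /ɡ/ (word-final: word-finally) → [k].

[bidˈkʰexoxok]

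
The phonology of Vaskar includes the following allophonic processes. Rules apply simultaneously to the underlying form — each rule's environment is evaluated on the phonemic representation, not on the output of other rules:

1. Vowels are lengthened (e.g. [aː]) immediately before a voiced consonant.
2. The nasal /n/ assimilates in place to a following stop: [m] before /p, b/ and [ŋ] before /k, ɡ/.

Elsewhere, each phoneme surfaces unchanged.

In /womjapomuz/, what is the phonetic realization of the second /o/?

[oː]

/o/ (between /p/ and /m/): before a voiced consonant, so rule 1 applies → [oː].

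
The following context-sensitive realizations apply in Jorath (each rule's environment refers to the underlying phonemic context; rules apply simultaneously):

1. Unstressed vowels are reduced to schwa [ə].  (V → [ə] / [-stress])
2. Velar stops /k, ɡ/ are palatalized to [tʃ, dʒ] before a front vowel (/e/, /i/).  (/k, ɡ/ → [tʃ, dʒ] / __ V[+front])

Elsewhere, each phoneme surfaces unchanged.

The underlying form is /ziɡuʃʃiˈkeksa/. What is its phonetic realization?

/i/ (between /z/ and /ɡ/) occurs in an unstressed syllable → [ə] by rule 1.
/ɡ/ (between /i/ and /u/): rule 2 targets it, but not before a front vowel → unchanged [ɡ].
/u/ meets the environment for rule 1 (in an unstressed syllable) → [ə].
/i/ (between /ʃ/ and /k/) occurs in an unstressed syllable → [ə] by rule 1.
/k/ — between /i/ and /e/, before a front vowel — surfaces as [tʃ] (rule 2).
/e/ (between /k/ and /k/): rule 1 targets it, but not in an unstressed syllable → unchanged [e].
/k/ (between /e/ and /s/): rule 2 targets it, but not before a front vowel → unchanged [k].
/a/ — word-final, in an unstressed syllable — surfaces as [ə] (rule 1).

[zəɡəʃʃəˈtʃeksə]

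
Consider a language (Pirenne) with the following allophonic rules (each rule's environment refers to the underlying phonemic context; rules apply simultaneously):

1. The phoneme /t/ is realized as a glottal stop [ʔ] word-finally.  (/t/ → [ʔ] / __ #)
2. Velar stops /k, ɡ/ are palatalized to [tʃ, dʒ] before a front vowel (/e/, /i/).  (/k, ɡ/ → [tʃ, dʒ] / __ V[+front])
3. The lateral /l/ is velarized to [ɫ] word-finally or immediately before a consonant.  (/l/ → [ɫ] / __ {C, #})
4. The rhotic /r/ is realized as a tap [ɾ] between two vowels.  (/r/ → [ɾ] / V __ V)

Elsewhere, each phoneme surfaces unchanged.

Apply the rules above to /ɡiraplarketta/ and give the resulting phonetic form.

/ɡ/ meets the environment for rule 2 (before a front vowel) → [dʒ].
/i/ (between /ɡ/ and /r/): no rule targets it → [i].
Rule 4 applies to /r/ (between /i/ and /a/: between two vowels) → [ɾ].
/a/ stays [a].
/p/ — not in any rule's target class → [p].
/l/ — between /p/ and /a/; rule 3 does not apply here → [l].
/a/ — not in any rule's target class → [a].
/r/ (between /a/ and /k/): rule 4 targets it, but not between two vowels → unchanged [r].
/k/ (between /r/ and /e/) occurs before a front vowel → [tʃ] by rule 2.
/e/ (between /k/ and /t/): no rule targets it → [e].
/t/ (between /e/ and /t/): rule 1 targets it, but not word-finally → unchanged [t].
/t/ (between /t/ and /a/): rule 1 targets it, but not word-finally → unchanged [t].
/a/ stays [a].

[dʒiɾaplartʃetta]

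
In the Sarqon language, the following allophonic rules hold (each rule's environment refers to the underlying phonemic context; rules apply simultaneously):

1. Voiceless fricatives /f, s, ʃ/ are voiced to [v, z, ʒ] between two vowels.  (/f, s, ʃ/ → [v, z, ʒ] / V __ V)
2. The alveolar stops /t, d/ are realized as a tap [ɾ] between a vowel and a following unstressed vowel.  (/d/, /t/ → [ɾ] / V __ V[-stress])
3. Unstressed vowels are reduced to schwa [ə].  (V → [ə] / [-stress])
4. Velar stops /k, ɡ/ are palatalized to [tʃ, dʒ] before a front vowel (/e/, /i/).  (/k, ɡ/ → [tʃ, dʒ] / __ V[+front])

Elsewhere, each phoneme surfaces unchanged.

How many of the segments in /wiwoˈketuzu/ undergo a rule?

Segments that undergo a rule: /i/ → [ə] (rule 3); /o/ → [ə] (rule 3); /k/ → [tʃ] (rule 4); /t/ → [ɾ] (rule 2); /u/ → [ə] (rule 3); /u/ → [ə] (rule 3).
All other segments surface unchanged.

6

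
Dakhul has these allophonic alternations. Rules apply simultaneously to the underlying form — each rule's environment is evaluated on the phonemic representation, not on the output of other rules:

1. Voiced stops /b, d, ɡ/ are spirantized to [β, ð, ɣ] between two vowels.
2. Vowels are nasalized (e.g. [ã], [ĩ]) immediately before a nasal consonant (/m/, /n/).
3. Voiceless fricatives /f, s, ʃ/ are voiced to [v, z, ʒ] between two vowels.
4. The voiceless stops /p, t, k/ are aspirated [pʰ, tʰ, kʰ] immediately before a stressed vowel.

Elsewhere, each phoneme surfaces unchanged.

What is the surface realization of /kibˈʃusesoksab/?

/k/ — word-initial; rule 4 does not apply here → [k].
/i/ — between /k/ and /b/; rule 2 does not apply here → [i].
/b/ (between /i/ and /ʃ/): rule 1 targets it, but not between two vowels → unchanged [b].
/ʃ/ — between /b/ and /u/; rule 3 does not apply here → [ʃ].
/u/ (between /ʃ/ and /s/) fails the environment for rule 2, so it stays [u].
/s/ (between /u/ and /e/) occurs between two vowels → [z] by rule 3.
/e/ (between /s/ and /s/) fails the environment for rule 2, so it stays [e].
/s/ (between /e/ and /o/): between two vowels, so rule 3 applies → [z].
/o/ (between /s/ and /k/) is in the target of rule 2 but the environment (before a nasal consonant) is not met → [o].
/k/ (between /o/ and /s/) is in the target of rule 4 but the environment (immediately before a stressed vowel) is not met → [k].
/s/ (between /k/ and /a/) fails the environment for rule 3, so it stays [s].
/a/ — between /s/ and /b/; rule 2 does not apply here → [a].
/b/ (word-final) is in the target of rule 1 but the environment (between two vowels) is not met → [b].

[kibˈʃuzezoksab]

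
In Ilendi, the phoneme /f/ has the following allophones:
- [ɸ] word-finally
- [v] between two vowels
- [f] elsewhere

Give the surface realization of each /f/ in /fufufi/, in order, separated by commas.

[f], [v], [v]

Occurrence 1 (position 1): no conditioning environment matches → elsewhere allophone [f].
Occurrence 2 (position 3): between two vowels → [v].
Occurrence 3 (position 5): between two vowels → [v].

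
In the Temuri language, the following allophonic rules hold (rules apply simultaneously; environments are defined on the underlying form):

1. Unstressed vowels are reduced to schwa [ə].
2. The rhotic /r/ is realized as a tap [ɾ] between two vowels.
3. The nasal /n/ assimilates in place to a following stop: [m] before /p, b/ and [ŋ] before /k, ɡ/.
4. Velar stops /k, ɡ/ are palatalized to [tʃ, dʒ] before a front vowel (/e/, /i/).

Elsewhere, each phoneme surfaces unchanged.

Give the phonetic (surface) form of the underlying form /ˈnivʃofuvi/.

/n/ (word-initial) fails the environment for rule 3, so it stays [n].
/i/ (between /n/ and /v/) fails the environment for rule 1, so it stays [i].
/v/ — not in any rule's target class → [v].
/ʃ/ stays [ʃ].
/o/ (between /ʃ/ and /f/): in an unstressed syllable, so rule 1 applies → [ə].
/f/ stays [f].
/u/ — between /f/ and /v/, in an unstressed syllable — surfaces as [ə] (rule 1).
/v/ (between /u/ and /i/): no rule targets it → [v].
/i/ — word-final, in an unstressed syllable — surfaces as [ə] (rule 1).

[ˈnivʃəfəvə]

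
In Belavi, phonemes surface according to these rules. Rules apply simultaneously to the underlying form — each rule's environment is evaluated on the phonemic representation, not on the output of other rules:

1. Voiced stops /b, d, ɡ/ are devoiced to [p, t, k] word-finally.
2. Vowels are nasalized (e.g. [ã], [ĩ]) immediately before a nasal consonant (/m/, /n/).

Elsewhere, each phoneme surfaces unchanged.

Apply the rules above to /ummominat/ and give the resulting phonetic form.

[ũmmõmĩnat]

/u/ (word-initial) occurs before a nasal consonant → [ũ] by rule 2.
Rule 2 applies to /o/ (between /m/ and /m/: before a nasal consonant) → [õ].
Rule 2 applies to /i/ (between /m/ and /n/: before a nasal consonant) → [ĩ].
/a/ (between /n/ and /t/) is in the target of rule 2 but the environment (before a nasal consonant) is not met → [a].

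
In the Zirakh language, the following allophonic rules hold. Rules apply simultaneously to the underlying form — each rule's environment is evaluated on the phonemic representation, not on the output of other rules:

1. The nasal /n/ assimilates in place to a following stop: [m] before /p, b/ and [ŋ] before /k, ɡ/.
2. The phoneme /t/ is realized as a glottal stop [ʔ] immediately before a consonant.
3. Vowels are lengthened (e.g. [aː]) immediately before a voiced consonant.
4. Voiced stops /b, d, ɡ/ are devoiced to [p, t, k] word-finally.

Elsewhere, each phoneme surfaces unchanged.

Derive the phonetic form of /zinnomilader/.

/z/ (word-initial) is unaffected → [z].
/i/ — between /z/ and /n/, before a voiced consonant — surfaces as [iː] (rule 3).
/n/ (between /i/ and /n/) is in the target of rule 1 but the environment (before a labial or velar stop) is not met → [n].
/n/ (between /n/ and /o/): rule 1 targets it, but not before a labial or velar stop → unchanged [n].
Rule 3 applies to /o/ (between /n/ and /m/: before a voiced consonant) → [oː].
/m/ — not in any rule's target class → [m].
/i/ (between /m/ and /l/) occurs before a voiced consonant → [iː] by rule 3.
/l/ stays [l].
/a/ meets the environment for rule 3 (before a voiced consonant) → [aː].
/d/ (between /a/ and /e/) fails the environment for rule 4, so it stays [d].
/e/ (between /d/ and /r/): before a voiced consonant, so rule 3 applies → [eː].
/r/ stays [r].

[ziːnnoːmiːlaːdeːr]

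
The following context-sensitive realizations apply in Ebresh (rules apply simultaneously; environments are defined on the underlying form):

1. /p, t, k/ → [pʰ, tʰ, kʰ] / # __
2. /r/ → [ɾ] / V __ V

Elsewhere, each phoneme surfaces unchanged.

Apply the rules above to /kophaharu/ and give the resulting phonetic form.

[kʰophahaɾu]

Rule 1 applies to /k/ (word-initial: word-initially) → [kʰ].
/o/ (between /k/ and /p/) is unaffected → [o].
/p/ — between /o/ and /h/; rule 1 does not apply here → [p].
/h/ stays [h].
/a/ (between /h/ and /h/) is unaffected → [a].
/h/ (between /a/ and /a/) is unaffected → [h].
/a/ — not in any rule's target class → [a].
/r/ meets the environment for rule 2 (between two vowels) → [ɾ].
/u/ (word-final): no rule targets it → [u].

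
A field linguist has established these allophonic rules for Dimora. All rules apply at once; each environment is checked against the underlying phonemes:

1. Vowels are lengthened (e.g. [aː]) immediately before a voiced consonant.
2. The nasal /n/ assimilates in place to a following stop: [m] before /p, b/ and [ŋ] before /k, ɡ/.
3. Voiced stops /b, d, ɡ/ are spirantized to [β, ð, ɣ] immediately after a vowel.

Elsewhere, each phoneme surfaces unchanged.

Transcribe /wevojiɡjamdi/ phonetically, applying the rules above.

[weːvoːjiːɣjaːmdi]

/w/ (word-initial): no rule targets it → [w].
/e/ — between /w/ and /v/, before a voiced consonant — surfaces as [eː] (rule 1).
/v/ (between /e/ and /o/) is unaffected → [v].
/o/ (between /v/ and /j/): before a voiced consonant, so rule 1 applies → [oː].
/j/ (between /o/ and /i/): no rule targets it → [j].
/i/ (between /j/ and /ɡ/): before a voiced consonant, so rule 1 applies → [iː].
/ɡ/ (between /i/ and /j/): immediately after a vowel, so rule 3 applies → [ɣ].
/j/ (between /ɡ/ and /a/) is unaffected → [j].
/a/ — between /j/ and /m/, before a voiced consonant — surfaces as [aː] (rule 1).
/m/ (between /a/ and /d/) is unaffected → [m].
/d/ — between /m/ and /i/; rule 3 does not apply here → [d].
/i/ (word-final) is in the target of rule 1 but the environment (before a voiced consonant) is not met → [i].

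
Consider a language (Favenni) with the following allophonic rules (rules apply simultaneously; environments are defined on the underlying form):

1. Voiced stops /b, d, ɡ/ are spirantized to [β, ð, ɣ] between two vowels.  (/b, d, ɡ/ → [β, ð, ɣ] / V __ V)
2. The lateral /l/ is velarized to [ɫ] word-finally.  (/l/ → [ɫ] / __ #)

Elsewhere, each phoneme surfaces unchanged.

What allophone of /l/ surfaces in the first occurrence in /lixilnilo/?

/l/ (word-initial) is in the target of rule 2 but the environment (word-finally) is not met → [l].

[l]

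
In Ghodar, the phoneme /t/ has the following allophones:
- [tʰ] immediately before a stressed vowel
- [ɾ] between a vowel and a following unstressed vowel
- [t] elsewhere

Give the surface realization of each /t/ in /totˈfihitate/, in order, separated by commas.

[t], [t], [ɾ], [ɾ]

Occurrence 1 (position 1): no conditioning environment matches → elsewhere allophone [t].
Occurrence 2 (position 3): no conditioning environment matches → elsewhere allophone [t].
Occurrence 3 (position 8): between a vowel and an unstressed vowel → [ɾ].
Occurrence 4 (position 10): between a vowel and an unstressed vowel → [ɾ].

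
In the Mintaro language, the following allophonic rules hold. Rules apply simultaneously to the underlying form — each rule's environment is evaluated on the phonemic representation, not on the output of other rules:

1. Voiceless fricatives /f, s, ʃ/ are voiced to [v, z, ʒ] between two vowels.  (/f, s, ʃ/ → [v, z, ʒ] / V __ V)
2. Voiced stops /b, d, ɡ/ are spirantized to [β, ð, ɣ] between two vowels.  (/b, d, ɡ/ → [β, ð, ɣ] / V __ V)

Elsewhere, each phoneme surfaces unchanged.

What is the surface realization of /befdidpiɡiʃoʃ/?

/b/ (word-initial): rule 2 targets it, but not between two vowels → unchanged [b].
/f/ — between /e/ and /d/; rule 1 does not apply here → [f].
/d/ (between /f/ and /i/) is in the target of rule 2 but the environment (between two vowels) is not met → [d].
/d/ — between /i/ and /p/; rule 2 does not apply here → [d].
/ɡ/ — between /i/ and /i/, between two vowels — surfaces as [ɣ] (rule 2).
/ʃ/ — between /i/ and /o/, between two vowels — surfaces as [ʒ] (rule 1).
/ʃ/ (word-final): rule 1 targets it, but not between two vowels → unchanged [ʃ].

[befdidpiɣiʒoʃ]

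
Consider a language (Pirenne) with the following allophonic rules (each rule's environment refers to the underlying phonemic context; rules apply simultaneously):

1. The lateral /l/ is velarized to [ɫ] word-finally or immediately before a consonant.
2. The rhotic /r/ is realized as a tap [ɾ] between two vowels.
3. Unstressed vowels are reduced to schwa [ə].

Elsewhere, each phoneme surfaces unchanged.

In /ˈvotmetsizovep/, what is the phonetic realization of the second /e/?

/e/ — between /v/ and /p/, in an unstressed syllable — surfaces as [ə] (rule 3).

[ə]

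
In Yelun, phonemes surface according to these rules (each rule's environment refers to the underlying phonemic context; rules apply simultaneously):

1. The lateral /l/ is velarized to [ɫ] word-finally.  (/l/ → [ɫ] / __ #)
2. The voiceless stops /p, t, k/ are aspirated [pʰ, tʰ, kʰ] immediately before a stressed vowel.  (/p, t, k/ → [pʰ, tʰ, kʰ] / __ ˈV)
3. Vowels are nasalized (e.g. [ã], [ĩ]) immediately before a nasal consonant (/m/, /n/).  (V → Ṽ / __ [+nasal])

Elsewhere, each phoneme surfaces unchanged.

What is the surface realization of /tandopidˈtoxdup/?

/t/ (word-initial) is in the target of rule 2 but the environment (immediately before a stressed vowel) is not met → [t].
Rule 3 applies to /a/ (between /t/ and /n/: before a nasal consonant) → [ã].
/n/ (between /a/ and /d/): no rule targets it → [n].
/d/ (between /n/ and /o/): no rule targets it → [d].
/o/ (between /d/ and /p/) is in the target of rule 3 but the environment (before a nasal consonant) is not met → [o].
/p/ (between /o/ and /i/) fails the environment for rule 2, so it stays [p].
/i/ (between /p/ and /d/) is in the target of rule 3 but the environment (before a nasal consonant) is not met → [i].
/d/ stays [d].
/t/ (between /d/ and /o/): immediately before a stressed vowel, so rule 2 applies → [tʰ].
/o/ (between /t/ and /x/) fails the environment for rule 3, so it stays [o].
/x/ stays [x].
/d/ — not in any rule's target class → [d].
/u/ — between /d/ and /p/; rule 3 does not apply here → [u].
/p/ (word-final) fails the environment for rule 2, so it stays [p].

[tãndopidˈtʰoxdup]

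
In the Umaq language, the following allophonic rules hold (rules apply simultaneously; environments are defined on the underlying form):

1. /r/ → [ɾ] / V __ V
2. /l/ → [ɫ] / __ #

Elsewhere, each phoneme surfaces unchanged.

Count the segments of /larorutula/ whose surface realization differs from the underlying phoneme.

Segments that undergo a rule: /r/ → [ɾ] (rule 1); /r/ → [ɾ] (rule 1).
All other segments surface unchanged.

2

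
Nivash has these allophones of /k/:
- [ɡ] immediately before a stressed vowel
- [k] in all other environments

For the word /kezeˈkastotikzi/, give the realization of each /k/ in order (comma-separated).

Occurrence 1 (position 1): no conditioning environment matches → elsewhere allophone [k].
Occurrence 2 (position 5): immediately before a stressed vowel → [ɡ].
Occurrence 3 (position 12): no conditioning environment matches → elsewhere allophone [k].

[k], [ɡ], [k]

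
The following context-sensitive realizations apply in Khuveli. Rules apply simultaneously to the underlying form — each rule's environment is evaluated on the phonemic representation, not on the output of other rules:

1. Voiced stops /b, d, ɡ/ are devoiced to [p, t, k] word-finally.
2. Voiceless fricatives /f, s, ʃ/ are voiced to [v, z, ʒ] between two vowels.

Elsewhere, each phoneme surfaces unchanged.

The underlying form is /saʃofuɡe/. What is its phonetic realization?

[saʒovuɡe]

/s/ — word-initial; rule 2 does not apply here → [s].
/ʃ/ (between /a/ and /o/): between two vowels, so rule 2 applies → [ʒ].
/f/ (between /o/ and /u/) occurs between two vowels → [v] by rule 2.
/ɡ/ (between /u/ and /e/) fails the environment for rule 1, so it stays [ɡ].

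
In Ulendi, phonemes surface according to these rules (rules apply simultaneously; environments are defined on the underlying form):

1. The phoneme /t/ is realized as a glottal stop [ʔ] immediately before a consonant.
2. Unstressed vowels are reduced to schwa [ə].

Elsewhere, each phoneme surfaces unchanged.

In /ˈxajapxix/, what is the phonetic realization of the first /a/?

[a]

/a/ — between /x/ and /j/; rule 2 does not apply here → [a].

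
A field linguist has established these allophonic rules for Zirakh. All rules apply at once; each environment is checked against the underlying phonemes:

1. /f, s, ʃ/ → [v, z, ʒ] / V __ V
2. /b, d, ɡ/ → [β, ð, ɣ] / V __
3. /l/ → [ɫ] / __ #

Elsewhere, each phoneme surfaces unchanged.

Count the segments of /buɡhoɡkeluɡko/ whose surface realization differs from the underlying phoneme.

Segments that undergo a rule: /ɡ/ → [ɣ] (rule 2); /ɡ/ → [ɣ] (rule 2); /ɡ/ → [ɣ] (rule 2).
All other segments surface unchanged.

3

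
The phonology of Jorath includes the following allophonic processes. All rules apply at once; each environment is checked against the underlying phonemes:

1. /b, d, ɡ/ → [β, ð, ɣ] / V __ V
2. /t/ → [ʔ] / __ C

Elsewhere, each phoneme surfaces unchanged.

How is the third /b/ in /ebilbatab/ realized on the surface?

/b/ (word-final) fails the environment for rule 1, so it stays [b].

[b]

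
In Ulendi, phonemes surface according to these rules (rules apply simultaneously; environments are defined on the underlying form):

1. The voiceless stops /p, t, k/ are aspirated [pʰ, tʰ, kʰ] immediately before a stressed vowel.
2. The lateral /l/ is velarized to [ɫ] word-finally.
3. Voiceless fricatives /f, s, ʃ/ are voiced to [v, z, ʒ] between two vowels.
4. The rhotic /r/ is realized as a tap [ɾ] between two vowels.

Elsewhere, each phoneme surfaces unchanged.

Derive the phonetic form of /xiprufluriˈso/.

/x/ — not in any rule's target class → [x].
/i/ stays [i].
/p/ (between /i/ and /r/) fails the environment for rule 1, so it stays [p].
/r/ (between /p/ and /u/) fails the environment for rule 4, so it stays [r].
/u/ — not in any rule's target class → [u].
/f/ (between /u/ and /l/): rule 3 targets it, but not between two vowels → unchanged [f].
/l/ — between /f/ and /u/; rule 2 does not apply here → [l].
/u/ — not in any rule's target class → [u].
/r/ — between /u/ and /i/, between two vowels — surfaces as [ɾ] (rule 4).
/i/ — not in any rule's target class → [i].
/s/ — between /i/ and /o/, between two vowels — surfaces as [z] (rule 3).
/o/ — not in any rule's target class → [o].

[xiprufluɾiˈzo]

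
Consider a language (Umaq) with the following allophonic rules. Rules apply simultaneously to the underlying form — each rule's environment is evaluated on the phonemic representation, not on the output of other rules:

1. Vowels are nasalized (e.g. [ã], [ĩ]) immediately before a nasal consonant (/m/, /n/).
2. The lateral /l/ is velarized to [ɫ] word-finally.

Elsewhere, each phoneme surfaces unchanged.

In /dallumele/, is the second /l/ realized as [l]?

/l/ (between /l/ and /u/) is in the target of rule 2 but the environment (word-finally) is not met → [l].
The actual realization is [l], which matches [l].

Yes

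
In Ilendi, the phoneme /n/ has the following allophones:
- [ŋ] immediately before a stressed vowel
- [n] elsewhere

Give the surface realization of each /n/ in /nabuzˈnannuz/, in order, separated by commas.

Occurrence 1 (position 1): no conditioning environment matches → elsewhere allophone [n].
Occurrence 2 (position 6): immediately before a stressed vowel → [ŋ].
Occurrence 3 (position 8): no conditioning environment matches → elsewhere allophone [n].
Occurrence 4 (position 9): no conditioning environment matches → elsewhere allophone [n].

[n], [ŋ], [n], [n]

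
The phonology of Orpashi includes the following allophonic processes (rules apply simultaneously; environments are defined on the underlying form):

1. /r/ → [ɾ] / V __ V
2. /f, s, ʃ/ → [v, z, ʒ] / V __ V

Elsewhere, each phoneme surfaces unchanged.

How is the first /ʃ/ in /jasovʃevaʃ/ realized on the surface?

[ʃ]

/ʃ/ — between /v/ and /e/; rule 2 does not apply here → [ʃ].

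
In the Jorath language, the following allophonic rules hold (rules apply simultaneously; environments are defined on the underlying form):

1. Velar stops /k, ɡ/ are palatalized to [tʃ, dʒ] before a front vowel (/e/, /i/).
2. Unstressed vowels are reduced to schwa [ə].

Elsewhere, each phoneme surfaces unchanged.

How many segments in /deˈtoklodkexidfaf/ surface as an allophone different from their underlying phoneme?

Segments that undergo a rule: /e/ → [ə] (rule 2); /o/ → [ə] (rule 2); /k/ → [tʃ] (rule 1); /e/ → [ə] (rule 2); /i/ → [ə] (rule 2); /a/ → [ə] (rule 2).
All other segments surface unchanged.

6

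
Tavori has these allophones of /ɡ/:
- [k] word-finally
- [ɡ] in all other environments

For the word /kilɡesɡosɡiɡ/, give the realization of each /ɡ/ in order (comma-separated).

Occurrence 1 (position 4): no conditioning environment matches → elsewhere allophone [ɡ].
Occurrence 2 (position 7): no conditioning environment matches → elsewhere allophone [ɡ].
Occurrence 3 (position 10): no conditioning environment matches → elsewhere allophone [ɡ].
Occurrence 4 (position 12): word-finally → [k].

[ɡ], [ɡ], [ɡ], [k]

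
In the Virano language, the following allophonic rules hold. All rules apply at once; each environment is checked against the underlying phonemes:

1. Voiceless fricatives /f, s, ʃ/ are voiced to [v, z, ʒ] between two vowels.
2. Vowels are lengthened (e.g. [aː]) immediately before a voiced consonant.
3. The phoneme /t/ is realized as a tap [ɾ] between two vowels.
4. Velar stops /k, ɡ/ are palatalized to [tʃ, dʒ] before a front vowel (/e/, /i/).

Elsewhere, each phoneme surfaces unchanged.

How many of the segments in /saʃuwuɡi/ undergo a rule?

4

Segments that undergo a rule: /ʃ/ → [ʒ] (rule 1); /u/ → [uː] (rule 2); /u/ → [uː] (rule 2); /ɡ/ → [dʒ] (rule 4).
All other segments surface unchanged.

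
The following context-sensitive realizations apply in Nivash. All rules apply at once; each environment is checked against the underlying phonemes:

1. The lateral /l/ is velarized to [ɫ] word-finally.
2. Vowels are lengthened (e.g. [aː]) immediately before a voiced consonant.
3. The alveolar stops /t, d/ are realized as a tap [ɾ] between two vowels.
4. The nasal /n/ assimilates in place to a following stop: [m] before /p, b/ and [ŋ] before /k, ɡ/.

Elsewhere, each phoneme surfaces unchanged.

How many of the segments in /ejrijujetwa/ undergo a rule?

Segments that undergo a rule: /e/ → [eː] (rule 2); /i/ → [iː] (rule 2); /u/ → [uː] (rule 2).
All other segments surface unchanged.

3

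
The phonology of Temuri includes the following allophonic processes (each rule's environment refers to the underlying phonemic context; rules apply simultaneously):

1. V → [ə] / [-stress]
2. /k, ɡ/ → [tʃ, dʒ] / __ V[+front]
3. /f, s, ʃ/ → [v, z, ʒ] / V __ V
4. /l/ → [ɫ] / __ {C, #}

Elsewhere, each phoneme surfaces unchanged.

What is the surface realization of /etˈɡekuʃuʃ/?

[ətˈdʒekəʒəʃ]

/e/ (word-initial) occurs in an unstressed syllable → [ə] by rule 1.
/ɡ/ — between /t/ and /e/, before a front vowel — surfaces as [dʒ] (rule 2).
/e/ — between /ɡ/ and /k/; rule 1 does not apply here → [e].
/k/ (between /e/ and /u/) is in the target of rule 2 but the environment (before a front vowel) is not met → [k].
/u/ (between /k/ and /ʃ/): in an unstressed syllable, so rule 1 applies → [ə].
/ʃ/ (between /u/ and /u/) occurs between two vowels → [ʒ] by rule 3.
/u/ (between /ʃ/ and /ʃ/): in an unstressed syllable, so rule 1 applies → [ə].
/ʃ/ — word-final; rule 3 does not apply here → [ʃ].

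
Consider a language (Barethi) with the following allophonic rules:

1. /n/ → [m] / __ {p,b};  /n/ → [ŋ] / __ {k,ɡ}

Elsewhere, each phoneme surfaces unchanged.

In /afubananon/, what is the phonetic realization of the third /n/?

/n/ (word-final) fails the environment for rule 1, so it stays [n].

[n]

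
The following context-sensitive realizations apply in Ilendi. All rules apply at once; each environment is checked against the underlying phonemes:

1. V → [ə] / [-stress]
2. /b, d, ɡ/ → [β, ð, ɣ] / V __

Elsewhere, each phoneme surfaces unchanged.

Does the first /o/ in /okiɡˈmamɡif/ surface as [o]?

No

Rule 1 applies to /o/ (word-initial: in an unstressed syllable) → [ə].
The actual realization is [ə], not [o].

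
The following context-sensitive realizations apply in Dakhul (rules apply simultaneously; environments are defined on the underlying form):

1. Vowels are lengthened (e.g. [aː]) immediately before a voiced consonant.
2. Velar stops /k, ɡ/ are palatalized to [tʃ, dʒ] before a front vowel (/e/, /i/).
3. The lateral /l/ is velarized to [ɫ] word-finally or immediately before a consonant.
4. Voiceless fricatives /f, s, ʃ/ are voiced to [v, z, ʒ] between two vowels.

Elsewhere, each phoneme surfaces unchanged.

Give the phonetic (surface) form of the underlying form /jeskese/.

[jestʃeze]

/j/ stays [j].
/e/ (between /j/ and /s/) fails the environment for rule 1, so it stays [e].
/s/ — between /e/ and /k/; rule 4 does not apply here → [s].
/k/ meets the environment for rule 2 (before a front vowel) → [tʃ].
/e/ (between /k/ and /s/) is in the target of rule 1 but the environment (before a voiced consonant) is not met → [e].
/s/ (between /e/ and /e/) occurs between two vowels → [z] by rule 4.
/e/ — word-final; rule 1 does not apply here → [e].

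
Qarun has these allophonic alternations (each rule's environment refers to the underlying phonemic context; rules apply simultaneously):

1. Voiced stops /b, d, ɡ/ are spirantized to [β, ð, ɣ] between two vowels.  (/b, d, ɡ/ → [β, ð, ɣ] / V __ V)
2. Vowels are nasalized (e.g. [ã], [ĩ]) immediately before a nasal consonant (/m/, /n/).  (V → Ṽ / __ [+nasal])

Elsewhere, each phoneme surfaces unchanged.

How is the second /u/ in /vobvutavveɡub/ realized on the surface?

/u/ (between /ɡ/ and /b/): rule 2 targets it, but not before a nasal consonant → unchanged [u].

[u]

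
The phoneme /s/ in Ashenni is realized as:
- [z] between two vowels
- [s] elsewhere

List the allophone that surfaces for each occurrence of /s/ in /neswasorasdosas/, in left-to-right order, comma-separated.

Occurrence 1 (position 3): no conditioning environment matches → elsewhere allophone [s].
Occurrence 2 (position 6): between two vowels → [z].
Occurrence 3 (position 10): no conditioning environment matches → elsewhere allophone [s].
Occurrence 4 (position 13): between two vowels → [z].
Occurrence 5 (position 15): no conditioning environment matches → elsewhere allophone [s].

[s], [z], [s], [z], [s]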